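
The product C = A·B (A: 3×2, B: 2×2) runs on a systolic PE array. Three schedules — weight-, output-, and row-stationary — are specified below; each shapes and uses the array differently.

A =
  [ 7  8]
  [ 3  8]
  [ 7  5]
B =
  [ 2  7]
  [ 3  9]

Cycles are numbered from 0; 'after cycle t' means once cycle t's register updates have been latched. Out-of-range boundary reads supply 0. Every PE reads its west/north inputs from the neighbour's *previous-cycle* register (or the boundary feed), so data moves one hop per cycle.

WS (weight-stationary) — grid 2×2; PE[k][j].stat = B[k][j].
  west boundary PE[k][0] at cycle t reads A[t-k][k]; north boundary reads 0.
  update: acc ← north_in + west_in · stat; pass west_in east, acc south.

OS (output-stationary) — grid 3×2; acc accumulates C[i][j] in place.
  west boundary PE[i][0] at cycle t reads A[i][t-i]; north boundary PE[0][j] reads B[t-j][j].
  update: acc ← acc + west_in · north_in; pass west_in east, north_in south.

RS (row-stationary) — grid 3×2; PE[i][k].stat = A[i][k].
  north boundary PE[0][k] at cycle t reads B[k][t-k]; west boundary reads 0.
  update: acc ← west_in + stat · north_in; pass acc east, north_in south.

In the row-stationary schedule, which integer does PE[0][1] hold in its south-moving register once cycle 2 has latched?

register = 9

RS 3×2: PE[0][1] cycle-by-cycle (with neighbour feeds):
  @0  [0,0]  acc 14  |  →14  ↓2
  @0  [0,1]  acc 0  |  →0  ↓0
  @1  [0,0]  acc 49  |  →49  ↓7
  @1  [0,1]  acc 38  |  →38  ↓3
  @2  [0,0]  acc 0  |  →0  ↓0
  @2  [0,1]  acc 121  |  →121  ↓9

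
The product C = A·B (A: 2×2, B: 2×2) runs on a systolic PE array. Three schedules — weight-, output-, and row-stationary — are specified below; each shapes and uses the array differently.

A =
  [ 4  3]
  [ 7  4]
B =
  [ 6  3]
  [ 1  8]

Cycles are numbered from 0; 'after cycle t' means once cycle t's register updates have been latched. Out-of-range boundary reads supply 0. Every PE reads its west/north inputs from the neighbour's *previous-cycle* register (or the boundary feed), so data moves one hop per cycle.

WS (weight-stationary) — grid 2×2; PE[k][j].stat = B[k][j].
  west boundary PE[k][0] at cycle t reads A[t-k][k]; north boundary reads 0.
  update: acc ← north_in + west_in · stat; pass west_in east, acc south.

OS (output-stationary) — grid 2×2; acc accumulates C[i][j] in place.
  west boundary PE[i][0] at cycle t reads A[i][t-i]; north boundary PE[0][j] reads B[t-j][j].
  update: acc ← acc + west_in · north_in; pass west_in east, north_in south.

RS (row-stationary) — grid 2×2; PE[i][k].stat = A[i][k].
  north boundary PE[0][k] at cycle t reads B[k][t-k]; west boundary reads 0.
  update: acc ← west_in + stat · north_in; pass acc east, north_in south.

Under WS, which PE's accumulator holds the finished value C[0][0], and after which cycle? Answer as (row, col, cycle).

Under WS, C[0][0] lands at PE[1][0]:
  after 0 — PE[1][0] acc=0, pass-E 0, pass-S 0
  after 1 — PE[1][0] acc=27, pass-E 3, pass-S 27

(row, col, cycle) = (1, 0, 1)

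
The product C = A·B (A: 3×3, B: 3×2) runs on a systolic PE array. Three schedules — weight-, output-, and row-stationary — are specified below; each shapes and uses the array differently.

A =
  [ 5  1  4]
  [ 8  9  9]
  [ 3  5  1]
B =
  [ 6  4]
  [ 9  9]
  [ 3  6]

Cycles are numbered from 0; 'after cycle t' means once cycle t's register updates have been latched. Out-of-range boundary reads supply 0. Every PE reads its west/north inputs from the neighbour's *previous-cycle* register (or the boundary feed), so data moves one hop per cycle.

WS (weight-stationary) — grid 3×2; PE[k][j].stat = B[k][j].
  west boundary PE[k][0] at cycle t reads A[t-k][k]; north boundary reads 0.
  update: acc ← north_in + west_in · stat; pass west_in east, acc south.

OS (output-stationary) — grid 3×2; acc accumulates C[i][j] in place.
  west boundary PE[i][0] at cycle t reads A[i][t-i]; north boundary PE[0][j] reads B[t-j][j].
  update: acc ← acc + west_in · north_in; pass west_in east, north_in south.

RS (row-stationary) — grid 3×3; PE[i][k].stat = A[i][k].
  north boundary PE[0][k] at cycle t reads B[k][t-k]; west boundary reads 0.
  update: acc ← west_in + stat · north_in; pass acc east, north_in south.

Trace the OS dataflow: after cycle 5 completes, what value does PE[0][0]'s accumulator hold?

PE[0][0].acc = 51

OS (3×2). Following PE[0][0] plus its west/north inputs:
  @0  [0,0]  acc 30  |  →5  ↓6
  @1  [0,0]  acc 39  |  →1  ↓9
  @2  [0,0]  acc 51  |  →4  ↓3
  @3  [0,0]  acc 51  |  →0  ↓0
  @4  [0,0]  acc 51  |  →0  ↓0
  @5  [0,0]  acc 51  |  →0  ↓0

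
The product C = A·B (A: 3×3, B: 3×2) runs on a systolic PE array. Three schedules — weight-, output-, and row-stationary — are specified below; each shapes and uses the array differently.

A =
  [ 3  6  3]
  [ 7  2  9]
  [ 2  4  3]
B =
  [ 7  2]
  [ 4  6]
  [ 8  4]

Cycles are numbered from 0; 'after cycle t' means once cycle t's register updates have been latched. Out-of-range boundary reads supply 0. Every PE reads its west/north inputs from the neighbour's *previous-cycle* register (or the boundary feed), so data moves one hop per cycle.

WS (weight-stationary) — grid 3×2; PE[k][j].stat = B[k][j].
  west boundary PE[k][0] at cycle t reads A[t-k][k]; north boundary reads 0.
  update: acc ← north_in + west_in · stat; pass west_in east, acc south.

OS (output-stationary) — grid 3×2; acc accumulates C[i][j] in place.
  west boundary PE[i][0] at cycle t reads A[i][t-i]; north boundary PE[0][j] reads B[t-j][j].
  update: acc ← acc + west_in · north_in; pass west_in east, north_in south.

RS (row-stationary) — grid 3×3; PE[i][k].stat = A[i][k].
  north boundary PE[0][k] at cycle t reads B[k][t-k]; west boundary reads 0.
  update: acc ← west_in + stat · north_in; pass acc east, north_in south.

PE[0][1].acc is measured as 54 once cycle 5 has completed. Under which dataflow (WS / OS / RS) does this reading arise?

WS (3×2 grid), PE[0][1]:
  t=0 PE[0][1]: acc=0 h=0 v=0
  t=1 PE[0][1]: acc=6 h=3 v=6
  t=2 PE[0][1]: acc=14 h=7 v=14
  t=3 PE[0][1]: acc=4 h=2 v=4
  t=4 PE[0][1]: acc=0 h=0 v=0
  t=5 PE[0][1]: acc=0 h=0 v=0
OS (3×2 grid), PE[0][1]:
  t=0 PE[0][1]: acc=0 h=0 v=0
  t=1 PE[0][1]: acc=6 h=3 v=2
  t=2 PE[0][1]: acc=42 h=6 v=6
  t=3 PE[0][1]: acc=54 h=3 v=4
  t=4 PE[0][1]: acc=54 h=0 v=0
  t=5 PE[0][1]: acc=54 h=0 v=0
RS (3×3 grid), PE[0][1]:
  t=0 PE[0][1]: acc=0 h=0 v=0
  t=1 PE[0][1]: acc=45 h=45 v=4
  t=2 PE[0][1]: acc=42 h=42 v=6
  t=3 PE[0][1]: acc=0 h=0 v=0
  t=4 PE[0][1]: acc=0 h=0 v=0
  t=5 PE[0][1]: acc=0 h=0 v=0

dataflow = OS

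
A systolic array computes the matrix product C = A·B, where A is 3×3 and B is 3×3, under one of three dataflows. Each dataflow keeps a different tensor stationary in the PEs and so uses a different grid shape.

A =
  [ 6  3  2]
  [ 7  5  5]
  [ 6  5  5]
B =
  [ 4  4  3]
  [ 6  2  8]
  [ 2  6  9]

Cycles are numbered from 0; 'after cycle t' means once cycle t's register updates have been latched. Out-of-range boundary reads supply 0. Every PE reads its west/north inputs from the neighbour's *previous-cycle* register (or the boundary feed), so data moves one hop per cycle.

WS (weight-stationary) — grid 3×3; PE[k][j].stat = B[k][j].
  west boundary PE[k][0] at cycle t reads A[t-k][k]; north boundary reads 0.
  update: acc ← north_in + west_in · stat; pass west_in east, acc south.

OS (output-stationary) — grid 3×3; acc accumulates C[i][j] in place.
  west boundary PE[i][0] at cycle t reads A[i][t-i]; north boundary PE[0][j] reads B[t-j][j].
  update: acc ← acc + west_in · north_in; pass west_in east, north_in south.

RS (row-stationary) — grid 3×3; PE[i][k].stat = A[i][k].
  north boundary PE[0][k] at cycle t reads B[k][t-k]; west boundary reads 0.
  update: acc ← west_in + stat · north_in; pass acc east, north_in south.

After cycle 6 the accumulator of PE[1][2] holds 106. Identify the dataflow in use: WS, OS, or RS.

Under WS (3×3), PE[1][2]:
  c0 r1c2: 0 / 0 / 0
  c1 r1c2: 0 / 0 / 0
  c2 r1c2: 0 / 0 / 0
  c3 r1c2: 42 / 3 / 42
  c4 r1c2: 61 / 5 / 61
  c5 r1c2: 58 / 5 / 58
  c6 r1c2: 0 / 0 / 0
Under OS (3×3), PE[1][2]:
  c0 r1c2: 0 / 0 / 0
  c1 r1c2: 0 / 0 / 0
  c2 r1c2: 0 / 0 / 0
  c3 r1c2: 21 / 7 / 3
  c4 r1c2: 61 / 5 / 8
  c5 r1c2: 106 / 5 / 9
  c6 r1c2: 106 / 0 / 0
Under RS (3×3), PE[1][2]:
  c0 r1c2: 0 / 0 / 0
  c1 r1c2: 0 / 0 / 0
  c2 r1c2: 0 / 0 / 0
  c3 r1c2: 68 / 68 / 2
  c4 r1c2: 68 / 68 / 6
  c5 r1c2: 106 / 106 / 9
  c6 r1c2: 0 / 0 / 0

dataflow = OS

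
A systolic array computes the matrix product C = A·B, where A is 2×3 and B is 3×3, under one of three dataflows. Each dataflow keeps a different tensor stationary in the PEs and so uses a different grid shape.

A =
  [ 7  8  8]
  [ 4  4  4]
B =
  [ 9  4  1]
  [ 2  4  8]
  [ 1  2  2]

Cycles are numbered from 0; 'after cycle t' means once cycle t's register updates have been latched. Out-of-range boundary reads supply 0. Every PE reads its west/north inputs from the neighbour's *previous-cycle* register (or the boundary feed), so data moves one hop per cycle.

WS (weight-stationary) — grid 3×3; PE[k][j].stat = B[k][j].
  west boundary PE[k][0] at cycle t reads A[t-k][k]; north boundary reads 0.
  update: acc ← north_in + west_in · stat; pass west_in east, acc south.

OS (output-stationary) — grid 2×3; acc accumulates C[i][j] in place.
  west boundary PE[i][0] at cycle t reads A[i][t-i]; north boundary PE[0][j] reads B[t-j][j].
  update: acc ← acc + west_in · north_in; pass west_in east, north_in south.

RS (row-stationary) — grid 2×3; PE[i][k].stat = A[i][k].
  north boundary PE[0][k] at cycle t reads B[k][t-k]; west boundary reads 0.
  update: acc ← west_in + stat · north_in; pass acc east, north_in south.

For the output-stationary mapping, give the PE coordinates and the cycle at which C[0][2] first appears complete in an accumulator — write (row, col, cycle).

(row, col, cycle) = (0, 2, 4)

OS — PE[0][2] is where C[0][2] collects:
  0: (0,2).acc=0  regs=<0,0>
  1: (0,2).acc=0  regs=<0,0>
  2: (0,2).acc=7  regs=<7,1>
  3: (0,2).acc=71  regs=<8,8>
  4: (0,2).acc=87  regs=<8,2>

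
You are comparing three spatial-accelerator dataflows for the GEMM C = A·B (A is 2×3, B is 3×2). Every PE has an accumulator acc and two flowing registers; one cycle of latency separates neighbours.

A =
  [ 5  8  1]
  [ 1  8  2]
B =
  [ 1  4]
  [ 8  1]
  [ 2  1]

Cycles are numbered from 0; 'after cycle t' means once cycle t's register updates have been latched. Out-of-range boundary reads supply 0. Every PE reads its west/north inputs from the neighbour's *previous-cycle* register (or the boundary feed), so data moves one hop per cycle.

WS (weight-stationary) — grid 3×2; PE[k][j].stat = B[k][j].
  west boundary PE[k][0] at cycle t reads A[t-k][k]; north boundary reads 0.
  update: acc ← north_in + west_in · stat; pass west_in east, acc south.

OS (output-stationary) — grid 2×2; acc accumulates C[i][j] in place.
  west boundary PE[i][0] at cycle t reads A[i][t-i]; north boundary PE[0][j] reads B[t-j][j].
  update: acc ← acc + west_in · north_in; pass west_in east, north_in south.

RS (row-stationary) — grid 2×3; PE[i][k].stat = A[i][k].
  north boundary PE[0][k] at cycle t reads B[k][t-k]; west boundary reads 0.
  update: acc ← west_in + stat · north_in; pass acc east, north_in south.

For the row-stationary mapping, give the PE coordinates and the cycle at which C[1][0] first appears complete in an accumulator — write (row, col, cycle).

(row, col, cycle) = (1, 2, 3)

RS: C[1][0] accumulates in PE[1][2]:
  [0] (1,2) acc=0 (h:0 v:0)
  [1] (1,2) acc=0 (h:0 v:0)
  [2] (1,2) acc=0 (h:0 v:0)
  [3] (1,2) acc=69 (h:69 v:2)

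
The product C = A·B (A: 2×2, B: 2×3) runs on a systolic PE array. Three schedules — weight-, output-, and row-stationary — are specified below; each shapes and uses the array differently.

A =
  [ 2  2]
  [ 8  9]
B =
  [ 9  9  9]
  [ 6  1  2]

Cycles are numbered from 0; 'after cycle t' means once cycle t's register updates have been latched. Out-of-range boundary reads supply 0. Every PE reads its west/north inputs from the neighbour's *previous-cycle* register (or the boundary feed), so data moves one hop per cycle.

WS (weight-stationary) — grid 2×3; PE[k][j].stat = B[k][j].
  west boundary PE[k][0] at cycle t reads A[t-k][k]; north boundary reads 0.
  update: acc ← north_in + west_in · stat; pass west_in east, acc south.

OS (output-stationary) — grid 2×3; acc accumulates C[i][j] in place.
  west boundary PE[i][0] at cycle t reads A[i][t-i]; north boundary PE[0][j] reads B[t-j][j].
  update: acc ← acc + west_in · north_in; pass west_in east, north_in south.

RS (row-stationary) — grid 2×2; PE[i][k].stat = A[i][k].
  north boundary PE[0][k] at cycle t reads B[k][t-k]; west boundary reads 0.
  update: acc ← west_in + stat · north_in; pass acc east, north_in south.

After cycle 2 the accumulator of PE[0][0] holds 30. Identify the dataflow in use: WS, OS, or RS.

WS [2×3] PE[0][0] across cycles:
  step 0 · PE0,0: acc=18; fwd→2 fwd↓18
  step 1 · PE0,0: acc=72; fwd→8 fwd↓72
  step 2 · PE0,0: acc=0; fwd→0 fwd↓0
OS [2×3] PE[0][0] across cycles:
  step 0 · PE0,0: acc=18; fwd→2 fwd↓9
  step 1 · PE0,0: acc=30; fwd→2 fwd↓6
  step 2 · PE0,0: acc=30; fwd→0 fwd↓0
RS [2×2] PE[0][0] across cycles:
  step 0 · PE0,0: acc=18; fwd→18 fwd↓9
  step 1 · PE0,0: acc=18; fwd→18 fwd↓9
  step 2 · PE0,0: acc=18; fwd→18 fwd↓9

dataflow = OS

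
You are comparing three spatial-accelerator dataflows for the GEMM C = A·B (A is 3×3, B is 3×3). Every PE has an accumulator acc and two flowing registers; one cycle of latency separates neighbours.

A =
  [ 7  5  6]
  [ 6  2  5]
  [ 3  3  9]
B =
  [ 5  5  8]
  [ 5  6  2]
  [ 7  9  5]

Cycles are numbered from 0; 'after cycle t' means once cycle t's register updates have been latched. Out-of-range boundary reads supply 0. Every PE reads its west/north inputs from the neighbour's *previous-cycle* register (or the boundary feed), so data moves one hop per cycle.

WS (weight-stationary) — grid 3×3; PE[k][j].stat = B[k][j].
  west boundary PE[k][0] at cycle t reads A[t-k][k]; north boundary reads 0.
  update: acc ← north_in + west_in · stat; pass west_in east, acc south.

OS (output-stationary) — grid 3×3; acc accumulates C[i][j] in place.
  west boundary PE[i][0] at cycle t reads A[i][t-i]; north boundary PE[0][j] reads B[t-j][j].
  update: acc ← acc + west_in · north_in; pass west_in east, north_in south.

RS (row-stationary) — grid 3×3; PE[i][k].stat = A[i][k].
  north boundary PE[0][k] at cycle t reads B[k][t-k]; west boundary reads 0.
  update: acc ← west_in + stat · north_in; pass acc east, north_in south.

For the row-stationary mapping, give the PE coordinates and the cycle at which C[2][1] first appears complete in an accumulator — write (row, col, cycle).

(row, col, cycle) = (2, 2, 5)

RS: C[2][1] accumulates in PE[2][2]:
  0: (2,2).acc=0  regs=<0,0>
  1: (2,2).acc=0  regs=<0,0>
  2: (2,2).acc=0  regs=<0,0>
  3: (2,2).acc=0  regs=<0,0>
  4: (2,2).acc=93  regs=<93,7>
  5: (2,2).acc=114  regs=<114,9>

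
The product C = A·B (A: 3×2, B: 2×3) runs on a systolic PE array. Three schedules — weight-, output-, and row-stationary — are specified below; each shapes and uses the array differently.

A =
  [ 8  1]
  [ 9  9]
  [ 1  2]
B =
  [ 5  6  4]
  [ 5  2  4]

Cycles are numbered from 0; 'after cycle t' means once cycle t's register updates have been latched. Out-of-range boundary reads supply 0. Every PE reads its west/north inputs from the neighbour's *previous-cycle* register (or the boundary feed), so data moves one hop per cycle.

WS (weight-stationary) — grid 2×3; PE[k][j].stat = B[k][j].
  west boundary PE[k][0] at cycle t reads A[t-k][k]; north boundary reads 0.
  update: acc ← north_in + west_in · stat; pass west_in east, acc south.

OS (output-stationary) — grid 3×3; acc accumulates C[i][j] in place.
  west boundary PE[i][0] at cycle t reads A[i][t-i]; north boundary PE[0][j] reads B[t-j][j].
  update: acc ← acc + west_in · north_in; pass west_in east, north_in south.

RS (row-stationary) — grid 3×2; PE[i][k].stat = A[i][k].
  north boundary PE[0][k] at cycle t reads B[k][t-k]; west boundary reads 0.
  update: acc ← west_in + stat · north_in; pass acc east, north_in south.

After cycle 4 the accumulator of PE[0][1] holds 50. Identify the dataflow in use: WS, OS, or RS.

— WS: 2×3; PE[0][1] trace:
  after 0 — PE[0][1] acc=0, pass-E 0, pass-S 0
  after 1 — PE[0][1] acc=48, pass-E 8, pass-S 48
  after 2 — PE[0][1] acc=54, pass-E 9, pass-S 54
  after 3 — PE[0][1] acc=6, pass-E 1, pass-S 6
  after 4 — PE[0][1] acc=0, pass-E 0, pass-S 0
— OS: 3×3; PE[0][1] trace:
  after 0 — PE[0][1] acc=0, pass-E 0, pass-S 0
  after 1 — PE[0][1] acc=48, pass-E 8, pass-S 6
  after 2 — PE[0][1] acc=50, pass-E 1, pass-S 2
  after 3 — PE[0][1] acc=50, pass-E 0, pass-S 0
  after 4 — PE[0][1] acc=50, pass-E 0, pass-S 0
— RS: 3×2; PE[0][1] trace:
  after 0 — PE[0][1] acc=0, pass-E 0, pass-S 0
  after 1 — PE[0][1] acc=45, pass-E 45, pass-S 5
  after 2 — PE[0][1] acc=50, pass-E 50, pass-S 2
  after 3 — PE[0][1] acc=36, pass-E 36, pass-S 4
  after 4 — PE[0][1] acc=0, pass-E 0, pass-S 0

dataflow = OS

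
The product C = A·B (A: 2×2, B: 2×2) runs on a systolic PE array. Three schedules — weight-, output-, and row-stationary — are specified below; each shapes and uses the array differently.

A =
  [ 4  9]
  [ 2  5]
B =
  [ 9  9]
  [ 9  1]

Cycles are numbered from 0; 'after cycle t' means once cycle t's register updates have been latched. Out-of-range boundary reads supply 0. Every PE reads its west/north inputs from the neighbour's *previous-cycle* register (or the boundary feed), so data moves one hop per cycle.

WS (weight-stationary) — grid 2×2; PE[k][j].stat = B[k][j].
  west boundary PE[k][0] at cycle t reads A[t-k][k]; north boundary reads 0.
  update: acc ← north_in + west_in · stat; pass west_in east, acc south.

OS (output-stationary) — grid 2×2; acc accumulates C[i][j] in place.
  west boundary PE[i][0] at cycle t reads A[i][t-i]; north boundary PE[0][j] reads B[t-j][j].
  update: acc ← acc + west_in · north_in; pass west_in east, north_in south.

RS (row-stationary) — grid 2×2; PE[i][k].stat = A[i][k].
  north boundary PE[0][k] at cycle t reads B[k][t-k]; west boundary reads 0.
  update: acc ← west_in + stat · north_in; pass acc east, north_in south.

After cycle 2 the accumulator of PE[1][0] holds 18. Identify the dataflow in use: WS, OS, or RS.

dataflow = RS

— WS: 2×2; PE[1][0] trace:
  c0 r1c0: 0 / 0 / 0
  c1 r1c0: 117 / 9 / 117
  c2 r1c0: 63 / 5 / 63
— OS: 2×2; PE[1][0] trace:
  c0 r1c0: 0 / 0 / 0
  c1 r1c0: 18 / 2 / 9
  c2 r1c0: 63 / 5 / 9
— RS: 2×2; PE[1][0] trace:
  c0 r1c0: 0 / 0 / 0
  c1 r1c0: 18 / 18 / 9
  c2 r1c0: 18 / 18 / 9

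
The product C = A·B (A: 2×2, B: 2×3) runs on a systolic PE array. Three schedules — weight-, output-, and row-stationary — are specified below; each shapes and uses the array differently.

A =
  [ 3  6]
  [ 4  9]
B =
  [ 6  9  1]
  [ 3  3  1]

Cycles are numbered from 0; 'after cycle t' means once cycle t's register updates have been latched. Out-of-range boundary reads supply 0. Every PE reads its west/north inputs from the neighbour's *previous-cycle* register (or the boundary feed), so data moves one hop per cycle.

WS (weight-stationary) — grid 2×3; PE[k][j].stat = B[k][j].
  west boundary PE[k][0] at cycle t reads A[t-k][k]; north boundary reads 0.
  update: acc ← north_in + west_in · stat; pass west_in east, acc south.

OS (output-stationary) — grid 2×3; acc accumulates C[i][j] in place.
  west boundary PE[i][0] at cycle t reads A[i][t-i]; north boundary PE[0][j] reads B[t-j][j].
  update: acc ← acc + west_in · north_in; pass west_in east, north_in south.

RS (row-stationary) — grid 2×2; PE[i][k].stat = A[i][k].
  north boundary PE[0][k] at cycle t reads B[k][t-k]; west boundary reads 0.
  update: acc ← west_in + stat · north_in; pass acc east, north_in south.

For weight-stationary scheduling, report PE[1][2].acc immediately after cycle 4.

WS on a 2×3 grid — tracing PE[1][2] and its feeders:
  c0 r0c2: 0 / 0 / 0
  c0 r1c1: 0 / 0 / 0
  c0 r1c2: 0 / 0 / 0
  c1 r0c2: 0 / 0 / 0
  c1 r1c1: 0 / 0 / 0
  c1 r1c2: 0 / 0 / 0
  c2 r0c2: 3 / 3 / 3
  c2 r1c1: 45 / 6 / 45
  c2 r1c2: 0 / 0 / 0
  c3 r0c2: 4 / 4 / 4
  c3 r1c1: 63 / 9 / 63
  c3 r1c2: 9 / 6 / 9
  c4 r0c2: 0 / 0 / 0
  c4 r1c1: 0 / 0 / 0
  c4 r1c2: 13 / 9 / 13

PE[1][2].acc = 13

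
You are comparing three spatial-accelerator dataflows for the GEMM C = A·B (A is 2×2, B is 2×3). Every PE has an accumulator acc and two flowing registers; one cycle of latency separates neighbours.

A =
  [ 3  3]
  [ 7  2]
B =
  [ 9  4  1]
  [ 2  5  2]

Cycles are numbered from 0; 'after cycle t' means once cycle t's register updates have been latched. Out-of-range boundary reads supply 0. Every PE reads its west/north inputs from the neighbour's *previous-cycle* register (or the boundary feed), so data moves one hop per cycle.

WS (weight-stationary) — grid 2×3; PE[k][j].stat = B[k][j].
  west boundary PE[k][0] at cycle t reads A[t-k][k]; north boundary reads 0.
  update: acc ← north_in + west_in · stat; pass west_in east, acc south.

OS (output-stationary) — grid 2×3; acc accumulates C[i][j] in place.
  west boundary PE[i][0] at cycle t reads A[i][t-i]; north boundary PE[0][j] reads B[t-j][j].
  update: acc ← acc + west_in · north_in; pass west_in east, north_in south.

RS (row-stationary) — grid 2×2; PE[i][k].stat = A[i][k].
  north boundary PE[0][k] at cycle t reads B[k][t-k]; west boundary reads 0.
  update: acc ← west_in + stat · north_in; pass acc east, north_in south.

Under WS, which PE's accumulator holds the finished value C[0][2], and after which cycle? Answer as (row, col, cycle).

Under WS, C[0][2] lands at PE[1][2]:
  c0 r1c2: 0 / 0 / 0
  c1 r1c2: 0 / 0 / 0
  c2 r1c2: 0 / 0 / 0
  c3 r1c2: 9 / 3 / 9

(row, col, cycle) = (1, 2, 3)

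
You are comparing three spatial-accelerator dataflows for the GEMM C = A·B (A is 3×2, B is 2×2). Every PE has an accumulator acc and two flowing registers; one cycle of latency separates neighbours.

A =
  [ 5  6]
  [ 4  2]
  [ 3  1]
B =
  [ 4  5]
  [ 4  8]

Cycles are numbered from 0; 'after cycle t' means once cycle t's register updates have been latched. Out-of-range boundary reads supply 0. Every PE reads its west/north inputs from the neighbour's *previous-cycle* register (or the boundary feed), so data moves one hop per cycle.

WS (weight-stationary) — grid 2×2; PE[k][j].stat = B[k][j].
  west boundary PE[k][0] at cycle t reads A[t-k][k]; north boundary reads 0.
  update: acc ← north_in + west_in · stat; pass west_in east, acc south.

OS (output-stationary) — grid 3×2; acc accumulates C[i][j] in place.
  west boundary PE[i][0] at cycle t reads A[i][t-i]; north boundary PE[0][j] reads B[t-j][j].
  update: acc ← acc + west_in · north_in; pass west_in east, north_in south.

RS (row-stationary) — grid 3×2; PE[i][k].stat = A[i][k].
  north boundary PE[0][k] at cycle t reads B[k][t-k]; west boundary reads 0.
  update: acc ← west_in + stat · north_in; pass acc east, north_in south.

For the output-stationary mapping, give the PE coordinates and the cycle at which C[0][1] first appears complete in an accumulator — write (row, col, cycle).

(row, col, cycle) = (0, 1, 2)

OS: C[0][1] accumulates in PE[0][1]:
  cycle 0: PE[0][1] → acc 0, east 0, south 0
  cycle 1: PE[0][1] → acc 25, east 5, south 5
  cycle 2: PE[0][1] → acc 73, east 6, south 8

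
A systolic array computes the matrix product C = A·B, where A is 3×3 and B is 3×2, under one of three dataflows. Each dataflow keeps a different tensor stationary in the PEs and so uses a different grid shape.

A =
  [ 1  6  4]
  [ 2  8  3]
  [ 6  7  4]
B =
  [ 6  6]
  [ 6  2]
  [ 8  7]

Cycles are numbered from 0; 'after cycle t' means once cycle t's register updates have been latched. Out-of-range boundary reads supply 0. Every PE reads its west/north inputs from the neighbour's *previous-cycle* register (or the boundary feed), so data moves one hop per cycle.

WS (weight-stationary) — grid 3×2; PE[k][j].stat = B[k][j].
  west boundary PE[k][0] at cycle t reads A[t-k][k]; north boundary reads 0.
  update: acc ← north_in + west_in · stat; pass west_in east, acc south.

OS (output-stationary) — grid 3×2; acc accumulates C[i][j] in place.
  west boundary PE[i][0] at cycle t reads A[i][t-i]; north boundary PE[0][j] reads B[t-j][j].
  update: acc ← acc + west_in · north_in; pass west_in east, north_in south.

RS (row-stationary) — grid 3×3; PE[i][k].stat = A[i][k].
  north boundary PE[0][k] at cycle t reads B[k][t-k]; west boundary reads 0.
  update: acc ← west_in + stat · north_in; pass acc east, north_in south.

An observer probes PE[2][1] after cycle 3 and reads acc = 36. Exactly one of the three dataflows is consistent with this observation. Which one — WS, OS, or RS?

dataflow = OS

Under WS (3×2), PE[2][1]:
  cycle 0: PE[2][1] → acc 0, east 0, south 0
  cycle 1: PE[2][1] → acc 0, east 0, south 0
  cycle 2: PE[2][1] → acc 0, east 0, south 0
  cycle 3: PE[2][1] → acc 46, east 4, south 46
Under OS (3×2), PE[2][1]:
  cycle 0: PE[2][1] → acc 0, east 0, south 0
  cycle 1: PE[2][1] → acc 0, east 0, south 0
  cycle 2: PE[2][1] → acc 0, east 0, south 0
  cycle 3: PE[2][1] → acc 36, east 6, south 6
Under RS (3×3), PE[2][1]:
  cycle 0: PE[2][1] → acc 0, east 0, south 0
  cycle 1: PE[2][1] → acc 0, east 0, south 0
  cycle 2: PE[2][1] → acc 0, east 0, south 0
  cycle 3: PE[2][1] → acc 78, east 78, south 6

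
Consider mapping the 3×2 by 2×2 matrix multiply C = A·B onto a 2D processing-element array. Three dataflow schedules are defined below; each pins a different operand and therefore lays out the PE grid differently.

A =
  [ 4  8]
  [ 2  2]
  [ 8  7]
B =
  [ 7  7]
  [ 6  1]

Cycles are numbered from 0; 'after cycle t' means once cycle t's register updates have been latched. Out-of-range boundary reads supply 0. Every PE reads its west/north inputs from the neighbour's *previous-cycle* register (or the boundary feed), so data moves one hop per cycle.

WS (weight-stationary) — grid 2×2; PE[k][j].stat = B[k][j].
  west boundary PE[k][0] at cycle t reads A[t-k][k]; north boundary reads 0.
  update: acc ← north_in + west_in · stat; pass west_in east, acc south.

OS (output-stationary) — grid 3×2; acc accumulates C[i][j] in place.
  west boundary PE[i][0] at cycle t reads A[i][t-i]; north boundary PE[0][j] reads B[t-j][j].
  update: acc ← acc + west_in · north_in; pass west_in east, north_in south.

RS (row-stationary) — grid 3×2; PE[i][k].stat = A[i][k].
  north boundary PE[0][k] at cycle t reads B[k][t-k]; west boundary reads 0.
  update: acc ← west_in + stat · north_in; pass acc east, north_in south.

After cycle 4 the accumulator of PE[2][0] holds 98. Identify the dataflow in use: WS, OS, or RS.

dataflow = OS

WS: PE[2][0] is outside its 2×2 grid.
OS (3×2 grid), PE[2][0]:
  @0  [2,0]  acc 0  |  →0  ↓0
  @1  [2,0]  acc 0  |  →0  ↓0
  @2  [2,0]  acc 56  |  →8  ↓7
  @3  [2,0]  acc 98  |  →7  ↓6
  @4  [2,0]  acc 98  |  →0  ↓0
RS (3×2 grid), PE[2][0]:
  @0  [2,0]  acc 0  |  →0  ↓0
  @1  [2,0]  acc 0  |  →0  ↓0
  @2  [2,0]  acc 56  |  →56  ↓7
  @3  [2,0]  acc 56  |  →56  ↓7
  @4  [2,0]  acc 0  |  →0  ↓0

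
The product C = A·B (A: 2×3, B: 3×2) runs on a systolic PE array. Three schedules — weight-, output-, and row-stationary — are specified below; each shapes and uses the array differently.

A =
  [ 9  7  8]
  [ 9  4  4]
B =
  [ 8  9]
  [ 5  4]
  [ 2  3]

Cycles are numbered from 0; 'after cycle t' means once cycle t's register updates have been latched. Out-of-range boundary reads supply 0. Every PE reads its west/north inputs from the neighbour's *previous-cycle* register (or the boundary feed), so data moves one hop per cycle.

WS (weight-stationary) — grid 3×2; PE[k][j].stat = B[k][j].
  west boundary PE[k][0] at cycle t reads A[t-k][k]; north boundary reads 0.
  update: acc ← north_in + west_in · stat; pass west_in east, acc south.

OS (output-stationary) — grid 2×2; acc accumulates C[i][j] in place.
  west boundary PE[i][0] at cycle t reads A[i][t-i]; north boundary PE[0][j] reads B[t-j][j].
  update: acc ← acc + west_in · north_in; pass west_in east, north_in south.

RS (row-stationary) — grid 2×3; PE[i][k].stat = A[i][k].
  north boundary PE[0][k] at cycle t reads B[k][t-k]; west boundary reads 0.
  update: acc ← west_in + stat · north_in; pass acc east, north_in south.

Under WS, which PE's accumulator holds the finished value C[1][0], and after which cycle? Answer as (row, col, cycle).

WS — PE[2][0] is where C[1][0] collects:
  step 0 · PE2,0: acc=0; fwd→0 fwd↓0
  step 1 · PE2,0: acc=0; fwd→0 fwd↓0
  step 2 · PE2,0: acc=123; fwd→8 fwd↓123
  step 3 · PE2,0: acc=100; fwd→4 fwd↓100

(row, col, cycle) = (2, 0, 3)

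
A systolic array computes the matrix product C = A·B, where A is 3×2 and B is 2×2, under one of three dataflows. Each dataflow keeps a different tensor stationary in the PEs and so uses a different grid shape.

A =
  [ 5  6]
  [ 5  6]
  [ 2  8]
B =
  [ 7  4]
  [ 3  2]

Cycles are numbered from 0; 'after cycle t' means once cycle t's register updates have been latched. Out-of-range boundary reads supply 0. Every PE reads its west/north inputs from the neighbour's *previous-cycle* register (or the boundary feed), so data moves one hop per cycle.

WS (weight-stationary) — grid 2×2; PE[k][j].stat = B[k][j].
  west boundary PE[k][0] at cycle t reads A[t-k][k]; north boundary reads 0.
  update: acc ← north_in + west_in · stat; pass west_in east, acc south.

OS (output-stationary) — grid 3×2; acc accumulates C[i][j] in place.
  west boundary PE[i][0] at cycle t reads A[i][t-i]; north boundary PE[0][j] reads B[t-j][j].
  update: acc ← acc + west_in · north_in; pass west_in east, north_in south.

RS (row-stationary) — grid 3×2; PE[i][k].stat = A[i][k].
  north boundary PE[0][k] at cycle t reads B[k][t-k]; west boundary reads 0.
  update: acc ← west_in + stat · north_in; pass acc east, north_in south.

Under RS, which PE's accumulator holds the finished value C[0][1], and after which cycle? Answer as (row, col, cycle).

(row, col, cycle) = (0, 1, 2)

RS — PE[0][1] is where C[0][1] collects:
  cycle 0: PE[0][1] → acc 0, east 0, south 0
  cycle 1: PE[0][1] → acc 53, east 53, south 3
  cycle 2: PE[0][1] → acc 32, east 32, south 2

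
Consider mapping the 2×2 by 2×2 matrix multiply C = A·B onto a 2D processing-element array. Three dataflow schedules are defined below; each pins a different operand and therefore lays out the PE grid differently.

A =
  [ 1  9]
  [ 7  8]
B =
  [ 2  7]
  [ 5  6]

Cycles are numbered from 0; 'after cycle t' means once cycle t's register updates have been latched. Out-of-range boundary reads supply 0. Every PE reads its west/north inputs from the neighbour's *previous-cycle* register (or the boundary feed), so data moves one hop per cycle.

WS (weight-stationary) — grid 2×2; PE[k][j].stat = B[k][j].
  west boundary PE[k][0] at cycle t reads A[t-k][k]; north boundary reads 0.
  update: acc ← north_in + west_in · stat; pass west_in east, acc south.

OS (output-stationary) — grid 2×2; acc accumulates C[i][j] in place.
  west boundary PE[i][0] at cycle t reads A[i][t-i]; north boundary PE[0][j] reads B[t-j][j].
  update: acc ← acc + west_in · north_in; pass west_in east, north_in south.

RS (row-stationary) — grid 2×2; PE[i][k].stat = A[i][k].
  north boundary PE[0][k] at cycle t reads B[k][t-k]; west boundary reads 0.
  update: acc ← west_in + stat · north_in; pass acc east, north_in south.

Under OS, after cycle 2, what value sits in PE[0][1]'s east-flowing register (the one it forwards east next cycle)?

register = 9

Tracing OS — 2×2 array, target PE[0][1]:
  step 0 · PE0,0: acc=2; fwd→1 fwd↓2
  step 0 · PE0,1: acc=0; fwd→0 fwd↓0
  step 1 · PE0,0: acc=47; fwd→9 fwd↓5
  step 1 · PE0,1: acc=7; fwd→1 fwd↓7
  step 2 · PE0,0: acc=47; fwd→0 fwd↓0
  step 2 · PE0,1: acc=61; fwd→9 fwd↓6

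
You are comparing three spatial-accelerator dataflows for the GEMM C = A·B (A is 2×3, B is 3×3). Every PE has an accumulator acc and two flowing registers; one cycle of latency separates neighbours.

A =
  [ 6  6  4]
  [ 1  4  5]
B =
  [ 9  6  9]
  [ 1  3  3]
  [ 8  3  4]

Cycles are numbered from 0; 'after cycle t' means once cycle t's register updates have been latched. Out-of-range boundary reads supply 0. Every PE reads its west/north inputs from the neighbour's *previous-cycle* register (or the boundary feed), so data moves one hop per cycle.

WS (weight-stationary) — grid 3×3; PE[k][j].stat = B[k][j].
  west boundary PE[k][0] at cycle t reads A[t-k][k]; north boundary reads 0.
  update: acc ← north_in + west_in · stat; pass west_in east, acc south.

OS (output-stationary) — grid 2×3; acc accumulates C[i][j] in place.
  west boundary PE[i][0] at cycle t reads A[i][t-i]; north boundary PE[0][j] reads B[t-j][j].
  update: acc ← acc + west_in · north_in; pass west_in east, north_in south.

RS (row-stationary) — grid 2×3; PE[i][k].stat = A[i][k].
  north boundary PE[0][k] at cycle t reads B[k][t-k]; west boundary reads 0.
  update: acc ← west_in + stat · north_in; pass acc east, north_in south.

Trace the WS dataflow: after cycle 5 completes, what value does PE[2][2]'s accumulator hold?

PE[2][2].acc = 41

WS 3×3: PE[2][2] cycle-by-cycle (with neighbour feeds):
  @0  [1,2]  acc 0  |  →0  ↓0
  @0  [2,1]  acc 0  |  →0  ↓0
  @0  [2,2]  acc 0  |  →0  ↓0
  @1  [1,2]  acc 0  |  →0  ↓0
  @1  [2,1]  acc 0  |  →0  ↓0
  @1  [2,2]  acc 0  |  →0  ↓0
  @2  [1,2]  acc 0  |  →0  ↓0
  @2  [2,1]  acc 0  |  →0  ↓0
  @2  [2,2]  acc 0  |  →0  ↓0
  @3  [1,2]  acc 72  |  →6  ↓72
  @3  [2,1]  acc 66  |  →4  ↓66
  @3  [2,2]  acc 0  |  →0  ↓0
  @4  [1,2]  acc 21  |  →4  ↓21
  @4  [2,1]  acc 33  |  →5  ↓33
  @4  [2,2]  acc 88  |  →4  ↓88
  @5  [1,2]  acc 0  |  →0  ↓0
  @5  [2,1]  acc 0  |  →0  ↓0
  @5  [2,2]  acc 41  |  →5  ↓41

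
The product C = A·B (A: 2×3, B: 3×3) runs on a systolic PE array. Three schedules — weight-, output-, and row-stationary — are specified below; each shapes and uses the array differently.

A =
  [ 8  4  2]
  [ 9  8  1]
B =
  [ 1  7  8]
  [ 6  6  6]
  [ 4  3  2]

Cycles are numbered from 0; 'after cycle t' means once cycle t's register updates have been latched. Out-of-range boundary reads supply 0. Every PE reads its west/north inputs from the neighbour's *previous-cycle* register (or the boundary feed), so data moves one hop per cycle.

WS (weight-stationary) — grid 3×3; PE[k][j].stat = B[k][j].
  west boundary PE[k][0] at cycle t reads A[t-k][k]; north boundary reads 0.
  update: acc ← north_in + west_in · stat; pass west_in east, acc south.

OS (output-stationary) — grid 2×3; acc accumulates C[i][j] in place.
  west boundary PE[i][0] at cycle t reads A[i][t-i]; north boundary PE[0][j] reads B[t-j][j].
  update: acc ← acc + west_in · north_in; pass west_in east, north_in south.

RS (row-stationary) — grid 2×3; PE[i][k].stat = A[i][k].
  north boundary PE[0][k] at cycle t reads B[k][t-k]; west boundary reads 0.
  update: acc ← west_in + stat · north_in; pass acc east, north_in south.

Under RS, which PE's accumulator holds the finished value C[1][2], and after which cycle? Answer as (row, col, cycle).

Under RS, C[1][2] lands at PE[1][2]:
  after 0 — PE[1][2] acc=0, pass-E 0, pass-S 0
  after 1 — PE[1][2] acc=0, pass-E 0, pass-S 0
  after 2 — PE[1][2] acc=0, pass-E 0, pass-S 0
  after 3 — PE[1][2] acc=61, pass-E 61, pass-S 4
  after 4 — PE[1][2] acc=114, pass-E 114, pass-S 3
  after 5 — PE[1][2] acc=122, pass-E 122, pass-S 2

(row, col, cycle) = (1, 2, 5)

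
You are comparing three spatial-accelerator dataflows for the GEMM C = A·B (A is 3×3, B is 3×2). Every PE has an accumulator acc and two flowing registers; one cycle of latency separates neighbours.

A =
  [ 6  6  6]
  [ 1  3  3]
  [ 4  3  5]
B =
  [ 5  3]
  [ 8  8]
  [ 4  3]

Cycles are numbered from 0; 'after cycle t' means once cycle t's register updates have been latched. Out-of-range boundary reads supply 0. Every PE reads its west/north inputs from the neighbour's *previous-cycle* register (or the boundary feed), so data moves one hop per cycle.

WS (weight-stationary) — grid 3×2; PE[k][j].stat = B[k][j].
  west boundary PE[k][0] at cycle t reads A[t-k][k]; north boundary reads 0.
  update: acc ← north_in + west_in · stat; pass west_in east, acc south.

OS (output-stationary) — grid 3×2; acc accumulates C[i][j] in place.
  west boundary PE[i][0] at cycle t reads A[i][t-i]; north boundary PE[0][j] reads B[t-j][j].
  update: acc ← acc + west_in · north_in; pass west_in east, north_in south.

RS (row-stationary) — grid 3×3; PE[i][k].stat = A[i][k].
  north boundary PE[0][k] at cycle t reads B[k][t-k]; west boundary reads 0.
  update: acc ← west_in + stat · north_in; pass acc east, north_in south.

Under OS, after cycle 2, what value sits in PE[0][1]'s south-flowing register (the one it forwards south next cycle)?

register = 8

OS 3×2: PE[0][1] cycle-by-cycle (with neighbour feeds):
  c0 r0c0: 30 / 6 / 5
  c0 r0c1: 0 / 0 / 0
  c1 r0c0: 78 / 6 / 8
  c1 r0c1: 18 / 6 / 3
  c2 r0c0: 102 / 6 / 4
  c2 r0c1: 66 / 6 / 8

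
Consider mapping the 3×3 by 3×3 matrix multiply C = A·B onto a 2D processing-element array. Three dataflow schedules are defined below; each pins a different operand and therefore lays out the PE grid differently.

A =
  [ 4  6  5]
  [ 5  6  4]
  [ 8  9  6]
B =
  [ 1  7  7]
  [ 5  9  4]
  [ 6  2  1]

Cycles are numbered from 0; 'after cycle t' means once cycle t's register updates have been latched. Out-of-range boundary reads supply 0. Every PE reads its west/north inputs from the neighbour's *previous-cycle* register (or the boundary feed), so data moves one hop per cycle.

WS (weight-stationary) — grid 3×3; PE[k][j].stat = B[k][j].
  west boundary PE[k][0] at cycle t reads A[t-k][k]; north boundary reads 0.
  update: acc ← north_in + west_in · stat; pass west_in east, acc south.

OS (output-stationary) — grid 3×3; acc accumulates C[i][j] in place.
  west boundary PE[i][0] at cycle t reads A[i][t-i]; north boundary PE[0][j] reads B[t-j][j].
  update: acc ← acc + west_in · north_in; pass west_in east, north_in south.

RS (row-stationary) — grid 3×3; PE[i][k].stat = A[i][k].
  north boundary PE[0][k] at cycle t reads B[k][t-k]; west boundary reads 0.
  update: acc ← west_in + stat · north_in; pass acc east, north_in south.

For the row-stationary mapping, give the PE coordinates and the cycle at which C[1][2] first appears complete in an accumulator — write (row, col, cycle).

RS: C[1][2] accumulates in PE[1][2]:
  [0] (1,2) acc=0 (h:0 v:0)
  [1] (1,2) acc=0 (h:0 v:0)
  [2] (1,2) acc=0 (h:0 v:0)
  [3] (1,2) acc=59 (h:59 v:6)
  [4] (1,2) acc=97 (h:97 v:2)
  [5] (1,2) acc=63 (h:63 v:1)

(row, col, cycle) = (1, 2, 5)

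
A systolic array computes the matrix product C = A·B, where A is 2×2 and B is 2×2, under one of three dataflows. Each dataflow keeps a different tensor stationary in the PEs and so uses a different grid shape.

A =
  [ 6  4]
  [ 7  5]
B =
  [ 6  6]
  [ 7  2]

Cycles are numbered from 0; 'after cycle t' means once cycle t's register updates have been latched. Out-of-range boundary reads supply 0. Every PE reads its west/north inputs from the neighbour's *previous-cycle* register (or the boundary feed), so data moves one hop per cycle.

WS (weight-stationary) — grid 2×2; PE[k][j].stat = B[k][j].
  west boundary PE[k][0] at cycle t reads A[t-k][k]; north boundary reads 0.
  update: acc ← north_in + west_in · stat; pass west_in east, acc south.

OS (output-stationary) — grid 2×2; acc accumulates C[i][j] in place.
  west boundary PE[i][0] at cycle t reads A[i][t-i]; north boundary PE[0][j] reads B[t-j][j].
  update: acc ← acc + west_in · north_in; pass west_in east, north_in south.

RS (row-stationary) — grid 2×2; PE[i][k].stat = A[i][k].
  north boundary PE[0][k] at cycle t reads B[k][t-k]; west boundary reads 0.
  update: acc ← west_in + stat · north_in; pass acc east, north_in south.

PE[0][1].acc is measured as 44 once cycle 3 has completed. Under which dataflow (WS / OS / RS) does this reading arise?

WS [2×2] PE[0][1] across cycles:
  cycle 0: PE[0][1] → acc 0, east 0, south 0
  cycle 1: PE[0][1] → acc 36, east 6, south 36
  cycle 2: PE[0][1] → acc 42, east 7, south 42
  cycle 3: PE[0][1] → acc 0, east 0, south 0
OS [2×2] PE[0][1] across cycles:
  cycle 0: PE[0][1] → acc 0, east 0, south 0
  cycle 1: PE[0][1] → acc 36, east 6, south 6
  cycle 2: PE[0][1] → acc 44, east 4, south 2
  cycle 3: PE[0][1] → acc 44, east 0, south 0
RS [2×2] PE[0][1] across cycles:
  cycle 0: PE[0][1] → acc 0, east 0, south 0
  cycle 1: PE[0][1] → acc 64, east 64, south 7
  cycle 2: PE[0][1] → acc 44, east 44, south 2
  cycle 3: PE[0][1] → acc 0, east 0, south 0

dataflow = OS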